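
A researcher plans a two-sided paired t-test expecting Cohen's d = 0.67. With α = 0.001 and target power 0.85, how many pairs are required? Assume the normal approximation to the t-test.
n = 42 pairs

Sample size formula (paired t-test, normal approximation):
n = ((z_{α/2} + z_β) / d)²

z_{α/2} = 3.291 (for α = 0.001, two-sided)
z_β = 1.036 (for power = 0.85)
d = 0.67

n = ((3.291 + 1.036) / 0.67)²
n = (6.458)²
n ≈ 41.71
Round up to the next whole number: n = 42 pairs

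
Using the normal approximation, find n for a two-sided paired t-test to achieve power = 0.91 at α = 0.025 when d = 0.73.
n = 25 pairs

Sample size formula (paired t-test, normal approximation):
n = ((z_{α/2} + z_β) / d)²

z_{α/2} = 2.241 (for α = 0.025, two-sided)
z_β = 1.341 (for power = 0.91)
d = 0.73

n = ((2.241 + 1.341) / 0.73)²
n = (4.907)²
n ≈ 24.08
Round up to the next whole number: n = 25 pairs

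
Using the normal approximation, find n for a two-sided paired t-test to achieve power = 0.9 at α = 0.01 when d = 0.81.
n = 23 pairs

Sample size formula (paired t-test, normal approximation):
n = ((z_{α/2} + z_β) / d)²

z_{α/2} = 2.576 (for α = 0.01, two-sided)
z_β = 1.282 (for power = 0.9)
d = 0.81

n = ((2.576 + 1.282) / 0.81)²
n = (4.763)²
n ≈ 22.69
Round up to the next whole number: n = 23 pairs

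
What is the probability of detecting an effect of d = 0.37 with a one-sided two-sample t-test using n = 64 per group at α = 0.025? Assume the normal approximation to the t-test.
Power ≈ 0.55

Power calculation (two-sample t-test, normal approximation):
z_β = d · √(n/2) - z_α
z_β = 0.37 · √(64/2) - 1.960
z_β = 0.37 · 5.657 - 1.960
z_β = 0.133

Power = Φ(z_β) = Φ(0.133) ≈ 0.553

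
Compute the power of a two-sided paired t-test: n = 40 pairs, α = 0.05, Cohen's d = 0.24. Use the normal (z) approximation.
Power ≈ 0.33

Power calculation (paired t-test, normal approximation):
z_β = d · √n - z_{α/2}
z_β = 0.24 · √40 - 1.960
z_β = 0.24 · 6.325 - 1.960
z_β = -0.442

Power = Φ(z_β) = Φ(-0.442) ≈ 0.329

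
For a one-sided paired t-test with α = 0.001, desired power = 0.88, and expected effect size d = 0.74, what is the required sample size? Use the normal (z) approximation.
n = 34 pairs

Sample size formula (paired t-test, normal approximation):
n = ((z_α + z_β) / d)²

z_α = 3.090 (for α = 0.001, one-sided)
z_β = 1.175 (for power = 0.88)
d = 0.74

n = ((3.090 + 1.175) / 0.74)²
n = (5.764)²
n ≈ 33.22
Round up to the next whole number: n = 34 pairs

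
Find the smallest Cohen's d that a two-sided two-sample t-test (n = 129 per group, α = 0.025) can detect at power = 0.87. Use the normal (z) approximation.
d ≈ 0.42

Minimum detectable effect (two-sample t-test, normal approximation):
d = (z_{α/2} + z_β) / √(n/2)
d = (2.241 + 1.126) / √(129/2)
d = 3.368 / 8.031
d ≈ 0.42

By Cohen's convention (0.2 small / 0.5 medium / 0.8 large): small effect.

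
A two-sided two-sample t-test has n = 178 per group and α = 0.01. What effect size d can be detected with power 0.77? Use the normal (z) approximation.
d ≈ 0.35

Minimum detectable effect (two-sample t-test, normal approximation):
d = (z_{α/2} + z_β) / √(n/2)
d = (2.576 + 0.739) / √(178/2)
d = 3.315 / 9.434
d ≈ 0.35

By Cohen's convention (0.2 small / 0.5 medium / 0.8 large): small effect.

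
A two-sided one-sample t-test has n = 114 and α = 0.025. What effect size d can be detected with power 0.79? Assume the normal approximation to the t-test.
d ≈ 0.29

Minimum detectable effect (one-sample t-test, normal approximation):
d = (z_{α/2} + z_β) / √n
d = (2.241 + 0.806) / √114
d = 3.048 / 10.677
d ≈ 0.29

By Cohen's convention (0.2 small / 0.5 medium / 0.8 large): small effect.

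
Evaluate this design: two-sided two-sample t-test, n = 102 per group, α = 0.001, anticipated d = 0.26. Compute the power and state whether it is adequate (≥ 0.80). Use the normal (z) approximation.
Power ≈ 0.08; the study is underpowered (power < 0.80)

Power calculation (two-sample t-test, normal approximation):
z_β = d · √(n/2) - z_{α/2}
z_β = 0.26 · √(102/2) - 3.291
z_β = 0.26 · 7.141 - 3.291
z_β = -1.434

Power = Φ(z_β) = Φ(-1.434) ≈ 0.076

Effect size d = 0.26 is small by Cohen's convention (0.2/0.5/0.8).

Threshold: power ≥ 0.80 is conventionally adequate.
Power ≈ 0.08 → the study is underpowered (power < 0.80).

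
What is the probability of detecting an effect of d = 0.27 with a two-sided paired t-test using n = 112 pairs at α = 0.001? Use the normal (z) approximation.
Power ≈ 0.33

Power calculation (paired t-test, normal approximation):
z_β = d · √n - z_{α/2}
z_β = 0.27 · √112 - 3.291
z_β = 0.27 · 10.583 - 3.291
z_β = -0.433

Power = Φ(z_β) = Φ(-0.433) ≈ 0.332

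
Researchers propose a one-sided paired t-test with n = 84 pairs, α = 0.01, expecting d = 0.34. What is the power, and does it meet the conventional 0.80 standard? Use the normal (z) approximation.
Power ≈ 0.79; the study is underpowered (power < 0.80)

Power calculation (paired t-test, normal approximation):
z_β = d · √n - z_α
z_β = 0.34 · √84 - 2.326
z_β = 0.34 · 9.165 - 2.326
z_β = 0.790

Power = Φ(z_β) = Φ(0.790) ≈ 0.785

Effect size d = 0.34 is small by Cohen's convention (0.2/0.5/0.8).

Threshold: power ≥ 0.80 is conventionally adequate.
Power ≈ 0.79 → the study is underpowered (power < 0.80).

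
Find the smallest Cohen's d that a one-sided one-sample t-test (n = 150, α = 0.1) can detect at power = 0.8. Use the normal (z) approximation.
d ≈ 0.17

Minimum detectable effect (one-sample t-test, normal approximation):
d = (z_α + z_β) / √n
d = (1.282 + 0.842) / √150
d = 2.123 / 12.247
d ≈ 0.17

By Cohen's convention (0.2 small / 0.5 medium / 0.8 large): very small effect.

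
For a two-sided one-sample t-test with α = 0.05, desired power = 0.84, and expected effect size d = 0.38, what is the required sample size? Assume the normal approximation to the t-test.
n = 61

Sample size formula (one-sample t-test, normal approximation):
n = ((z_{α/2} + z_β) / d)²

z_{α/2} = 1.960 (for α = 0.05, two-sided)
z_β = 0.994 (for power = 0.84)
d = 0.38

n = ((1.960 + 0.994) / 0.38)²
n = (7.774)²
n ≈ 60.44
Round up to the next whole number: n = 61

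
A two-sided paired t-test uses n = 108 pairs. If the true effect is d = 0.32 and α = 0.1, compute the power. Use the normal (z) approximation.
Power ≈ 0.95

Power calculation (paired t-test, normal approximation):
z_β = d · √n - z_{α/2}
z_β = 0.32 · √108 - 1.645
z_β = 0.32 · 10.392 - 1.645
z_β = 1.681

Power = Φ(z_β) = Φ(1.681) ≈ 0.954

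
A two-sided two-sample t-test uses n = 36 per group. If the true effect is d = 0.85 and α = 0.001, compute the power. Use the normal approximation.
Power ≈ 0.62

Power calculation (two-sample t-test, normal approximation):
z_β = d · √(n/2) - z_{α/2}
z_β = 0.85 · √(36/2) - 3.291
z_β = 0.85 · 4.243 - 3.291
z_β = 0.316

Power = Φ(z_β) = Φ(0.316) ≈ 0.624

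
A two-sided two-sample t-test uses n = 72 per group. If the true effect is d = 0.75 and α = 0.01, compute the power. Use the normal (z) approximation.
Power ≈ 0.97

Power calculation (two-sample t-test, normal approximation):
z_β = d · √(n/2) - z_{α/2}
z_β = 0.75 · √(72/2) - 2.576
z_β = 0.75 · 6.000 - 2.576
z_β = 1.924

Power = Φ(z_β) = Φ(1.924) ≈ 0.973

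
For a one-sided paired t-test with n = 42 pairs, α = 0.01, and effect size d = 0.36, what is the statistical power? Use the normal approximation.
Power ≈ 0.50

Power calculation (paired t-test, normal approximation):
z_β = d · √n - z_α
z_β = 0.36 · √42 - 2.326
z_β = 0.36 · 6.481 - 2.326
z_β = 0.007

Power = Φ(z_β) = Φ(0.007) ≈ 0.503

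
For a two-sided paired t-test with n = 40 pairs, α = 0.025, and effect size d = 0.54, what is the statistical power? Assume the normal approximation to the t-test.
Power ≈ 0.88

Power calculation (paired t-test, normal approximation):
z_β = d · √n - z_{α/2}
z_β = 0.54 · √40 - 2.241
z_β = 0.54 · 6.325 - 2.241
z_β = 1.174

Power = Φ(z_β) = Φ(1.174) ≈ 0.880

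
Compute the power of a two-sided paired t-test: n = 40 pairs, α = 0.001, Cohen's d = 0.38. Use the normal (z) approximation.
Power ≈ 0.19

Power calculation (paired t-test, normal approximation):
z_β = d · √n - z_{α/2}
z_β = 0.38 · √40 - 3.291
z_β = 0.38 · 6.325 - 3.291
z_β = -0.887

Power = Φ(z_β) = Φ(-0.887) ≈ 0.187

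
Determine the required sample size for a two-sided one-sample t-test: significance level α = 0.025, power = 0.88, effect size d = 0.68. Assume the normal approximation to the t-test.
n = 26

Sample size formula (one-sample t-test, normal approximation):
n = ((z_{α/2} + z_β) / d)²

z_{α/2} = 2.241 (for α = 0.025, two-sided)
z_β = 1.175 (for power = 0.88)
d = 0.68

n = ((2.241 + 1.175) / 0.68)²
n = (5.024)²
n ≈ 25.24
Round up to the next whole number: n = 26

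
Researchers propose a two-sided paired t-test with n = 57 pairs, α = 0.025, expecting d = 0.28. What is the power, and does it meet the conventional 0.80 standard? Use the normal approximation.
Power ≈ 0.45; the study is underpowered (power < 0.80)

Power calculation (paired t-test, normal approximation):
z_β = d · √n - z_{α/2}
z_β = 0.28 · √57 - 2.241
z_β = 0.28 · 7.550 - 2.241
z_β = -0.127

Power = Φ(z_β) = Φ(-0.127) ≈ 0.449

Effect size d = 0.28 is small by Cohen's convention (0.2/0.5/0.8).

Threshold: power ≥ 0.80 is conventionally adequate.
Power ≈ 0.45 → the study is underpowered (power < 0.80).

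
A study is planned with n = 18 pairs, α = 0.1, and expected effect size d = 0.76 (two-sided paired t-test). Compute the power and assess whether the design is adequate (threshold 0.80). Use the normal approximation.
Power ≈ 0.94; the study is adequately powered (power ≥ 0.80)

Power calculation (paired t-test, normal approximation):
z_β = d · √n - z_{α/2}
z_β = 0.76 · √18 - 1.645
z_β = 0.76 · 4.243 - 1.645
z_β = 1.580

Power = Φ(z_β) = Φ(1.580) ≈ 0.943

Effect size d = 0.76 is medium by Cohen's convention (0.2/0.5/0.8).

Threshold: power ≥ 0.80 is conventionally adequate.
Power ≈ 0.94 → the study is adequately powered (power ≥ 0.80).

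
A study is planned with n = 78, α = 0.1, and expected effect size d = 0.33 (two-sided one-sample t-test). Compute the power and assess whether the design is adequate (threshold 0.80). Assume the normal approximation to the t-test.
Power ≈ 0.90; the study is adequately powered (power ≥ 0.80)

Power calculation (one-sample t-test, normal approximation):
z_β = d · √n - z_{α/2}
z_β = 0.33 · √78 - 1.645
z_β = 0.33 · 8.832 - 1.645
z_β = 1.270

Power = Φ(z_β) = Φ(1.270) ≈ 0.898

Effect size d = 0.33 is small by Cohen's convention (0.2/0.5/0.8).

Threshold: power ≥ 0.80 is conventionally adequate.
Power ≈ 0.90 → the study is adequately powered (power ≥ 0.80).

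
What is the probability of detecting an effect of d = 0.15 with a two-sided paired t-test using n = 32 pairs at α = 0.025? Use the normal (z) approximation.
Power ≈ 0.08

Power calculation (paired t-test, normal approximation):
z_β = d · √n - z_{α/2}
z_β = 0.15 · √32 - 2.241
z_β = 0.15 · 5.657 - 2.241
z_β = -1.393

Power = Φ(z_β) = Φ(-1.393) ≈ 0.082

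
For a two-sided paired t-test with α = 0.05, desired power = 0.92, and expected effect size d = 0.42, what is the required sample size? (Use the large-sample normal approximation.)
n = 65 pairs

Sample size formula (paired t-test, normal approximation):
n = ((z_{α/2} + z_β) / d)²

z_{α/2} = 1.960 (for α = 0.05, two-sided)
z_β = 1.405 (for power = 0.92)
d = 0.42

n = ((1.960 + 1.405) / 0.42)²
n = (8.012)²
n ≈ 64.19
Round up to the next whole number: n = 65 pairs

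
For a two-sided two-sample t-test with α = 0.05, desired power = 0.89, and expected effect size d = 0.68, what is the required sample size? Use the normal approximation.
n = 44 per group

Sample size formula (two-sample t-test, normal approximation):
n = 2 · ((z_{α/2} + z_β) / d)²

z_{α/2} = 1.960 (for α = 0.05, two-sided)
z_β = 1.227 (for power = 0.89)
d = 0.68

n = 2 · ((1.960 + 1.227) / 0.68)²
n = 2 · (4.687)²
n ≈ 43.94
Round up to the next whole number: n = 44 per group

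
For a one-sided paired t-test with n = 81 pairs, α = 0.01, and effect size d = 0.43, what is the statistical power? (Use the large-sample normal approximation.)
Power ≈ 0.94

Power calculation (paired t-test, normal approximation):
z_β = d · √n - z_α
z_β = 0.43 · √81 - 2.326
z_β = 0.43 · 9.000 - 2.326
z_β = 1.544

Power = Φ(z_β) = Φ(1.544) ≈ 0.939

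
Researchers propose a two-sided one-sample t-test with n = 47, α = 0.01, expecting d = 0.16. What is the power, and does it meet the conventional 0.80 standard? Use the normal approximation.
Power ≈ 0.07; the study is underpowered (power < 0.80)

Power calculation (one-sample t-test, normal approximation):
z_β = d · √n - z_{α/2}
z_β = 0.16 · √47 - 2.576
z_β = 0.16 · 6.856 - 2.576
z_β = -1.479

Power = Φ(z_β) = Φ(-1.479) ≈ 0.070

Effect size d = 0.16 is very small by Cohen's convention (0.2/0.5/0.8).

Threshold: power ≥ 0.80 is conventionally adequate.
Power ≈ 0.07 → the study is underpowered (power < 0.80).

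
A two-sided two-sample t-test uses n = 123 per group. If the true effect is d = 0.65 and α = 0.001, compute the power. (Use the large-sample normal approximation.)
Power ≈ 0.96

Power calculation (two-sample t-test, normal approximation):
z_β = d · √(n/2) - z_{α/2}
z_β = 0.65 · √(123/2) - 3.291
z_β = 0.65 · 7.842 - 3.291
z_β = 1.807

Power = Φ(z_β) = Φ(1.807) ≈ 0.965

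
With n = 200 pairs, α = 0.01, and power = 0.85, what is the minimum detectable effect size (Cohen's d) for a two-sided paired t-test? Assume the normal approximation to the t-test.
d ≈ 0.26

Minimum detectable effect (paired t-test, normal approximation):
d = (z_{α/2} + z_β) / √n
d = (2.576 + 1.036) / √200
d = 3.612 / 14.142
d ≈ 0.26

By Cohen's convention (0.2 small / 0.5 medium / 0.8 large): small effect.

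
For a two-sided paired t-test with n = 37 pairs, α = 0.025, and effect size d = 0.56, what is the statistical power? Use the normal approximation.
Power ≈ 0.88

Power calculation (paired t-test, normal approximation):
z_β = d · √n - z_{α/2}
z_β = 0.56 · √37 - 2.241
z_β = 0.56 · 6.083 - 2.241
z_β = 1.165

Power = Φ(z_β) = Φ(1.165) ≈ 0.878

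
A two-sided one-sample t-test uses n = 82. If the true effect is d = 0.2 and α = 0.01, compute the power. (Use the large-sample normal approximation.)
Power ≈ 0.22

Power calculation (one-sample t-test, normal approximation):
z_β = d · √n - z_{α/2}
z_β = 0.2 · √82 - 2.576
z_β = 0.2 · 9.055 - 2.576
z_β = -0.765

Power = Φ(z_β) = Φ(-0.765) ≈ 0.222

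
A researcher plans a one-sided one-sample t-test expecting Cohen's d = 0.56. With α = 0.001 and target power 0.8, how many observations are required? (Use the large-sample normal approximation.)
n = 50

Sample size formula (one-sample t-test, normal approximation):
n = ((z_α + z_β) / d)²

z_α = 3.090 (for α = 0.001, one-sided)
z_β = 0.842 (for power = 0.8)
d = 0.56

n = ((3.090 + 0.842) / 0.56)²
n = (7.021)²
n ≈ 49.29
Round up to the next whole number: n = 50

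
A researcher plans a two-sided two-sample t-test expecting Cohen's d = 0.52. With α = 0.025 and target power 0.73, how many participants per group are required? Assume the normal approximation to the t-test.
n = 61 per group

Sample size formula (two-sample t-test, normal approximation):
n = 2 · ((z_{α/2} + z_β) / d)²

z_{α/2} = 2.241 (for α = 0.025, two-sided)
z_β = 0.613 (for power = 0.73)
d = 0.52

n = 2 · ((2.241 + 0.613) / 0.52)²
n = 2 · (5.488)²
n ≈ 60.24
Round up to the next whole number: n = 61 per group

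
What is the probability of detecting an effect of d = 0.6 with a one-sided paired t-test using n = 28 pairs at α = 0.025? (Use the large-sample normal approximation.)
Power ≈ 0.89

Power calculation (paired t-test, normal approximation):
z_β = d · √n - z_α
z_β = 0.6 · √28 - 1.960
z_β = 0.6 · 5.292 - 1.960
z_β = 1.215

Power = Φ(z_β) = Φ(1.215) ≈ 0.888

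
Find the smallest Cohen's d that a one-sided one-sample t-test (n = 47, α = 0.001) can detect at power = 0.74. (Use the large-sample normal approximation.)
d ≈ 0.54

Minimum detectable effect (one-sample t-test, normal approximation):
d = (z_α + z_β) / √n
d = (3.090 + 0.643) / √47
d = 3.734 / 6.856
d ≈ 0.54

By Cohen's convention (0.2 small / 0.5 medium / 0.8 large): medium effect.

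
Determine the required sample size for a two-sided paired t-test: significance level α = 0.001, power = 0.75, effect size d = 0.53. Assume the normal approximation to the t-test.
n = 56 pairs

Sample size formula (paired t-test, normal approximation):
n = ((z_{α/2} + z_β) / d)²

z_{α/2} = 3.291 (for α = 0.001, two-sided)
z_β = 0.674 (for power = 0.75)
d = 0.53

n = ((3.291 + 0.674) / 0.53)²
n = (7.481)²
n ≈ 55.97
Round up to the next whole number: n = 56 pairs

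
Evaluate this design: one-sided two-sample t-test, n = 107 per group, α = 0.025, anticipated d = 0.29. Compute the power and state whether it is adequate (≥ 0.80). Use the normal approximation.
Power ≈ 0.56; the study is underpowered (power < 0.80)

Power calculation (two-sample t-test, normal approximation):
z_β = d · √(n/2) - z_α
z_β = 0.29 · √(107/2) - 1.960
z_β = 0.29 · 7.314 - 1.960
z_β = 0.161

Power = Φ(z_β) = Φ(0.161) ≈ 0.564

Effect size d = 0.29 is small by Cohen's convention (0.2/0.5/0.8).

Threshold: power ≥ 0.80 is conventionally adequate.
Power ≈ 0.56 → the study is underpowered (power < 0.80).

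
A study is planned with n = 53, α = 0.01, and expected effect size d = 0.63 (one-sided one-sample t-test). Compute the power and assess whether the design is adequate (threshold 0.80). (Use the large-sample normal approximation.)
Power ≈ 0.99; the study is adequately powered (power ≥ 0.80)

Power calculation (one-sample t-test, normal approximation):
z_β = d · √n - z_α
z_β = 0.63 · √53 - 2.326
z_β = 0.63 · 7.280 - 2.326
z_β = 2.260

Power = Φ(z_β) = Φ(2.260) ≈ 0.988

Effect size d = 0.63 is medium by Cohen's convention (0.2/0.5/0.8).

Threshold: power ≥ 0.80 is conventionally adequate.
Power ≈ 0.99 → the study is adequately powered (power ≥ 0.80).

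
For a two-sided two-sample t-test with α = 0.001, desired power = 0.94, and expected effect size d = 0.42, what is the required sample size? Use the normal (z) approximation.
n = 267 per group

Sample size formula (two-sample t-test, normal approximation):
n = 2 · ((z_{α/2} + z_β) / d)²

z_{α/2} = 3.291 (for α = 0.001, two-sided)
z_β = 1.555 (for power = 0.94)
d = 0.42

n = 2 · ((3.291 + 1.555) / 0.42)²
n = 2 · (11.538)²
n ≈ 266.25
Round up to the next whole number: n = 267 per group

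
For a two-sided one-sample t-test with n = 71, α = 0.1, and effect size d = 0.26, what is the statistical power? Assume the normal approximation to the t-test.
Power ≈ 0.71

Power calculation (one-sample t-test, normal approximation):
z_β = d · √n - z_{α/2}
z_β = 0.26 · √71 - 1.645
z_β = 0.26 · 8.426 - 1.645
z_β = 0.546

Power = Φ(z_β) = Φ(0.546) ≈ 0.707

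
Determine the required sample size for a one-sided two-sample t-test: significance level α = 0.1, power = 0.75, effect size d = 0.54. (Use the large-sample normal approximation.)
n = 27 per group

Sample size formula (two-sample t-test, normal approximation):
n = 2 · ((z_α + z_β) / d)²

z_α = 1.282 (for α = 0.1, one-sided)
z_β = 0.674 (for power = 0.75)
d = 0.54

n = 2 · ((1.282 + 0.674) / 0.54)²
n = 2 · (3.622)²
n ≈ 26.24
Round up to the next whole number: n = 27 per group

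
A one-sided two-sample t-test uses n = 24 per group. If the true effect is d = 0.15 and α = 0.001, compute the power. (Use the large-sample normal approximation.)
Power ≈ 0.01

Power calculation (two-sample t-test, normal approximation):
z_β = d · √(n/2) - z_α
z_β = 0.15 · √(24/2) - 3.090
z_β = 0.15 · 3.464 - 3.090
z_β = -2.571

Power = Φ(z_β) = Φ(-2.571) ≈ 0.005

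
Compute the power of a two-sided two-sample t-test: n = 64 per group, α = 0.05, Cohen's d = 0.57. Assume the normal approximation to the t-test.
Power ≈ 0.90

Power calculation (two-sample t-test, normal approximation):
z_β = d · √(n/2) - z_{α/2}
z_β = 0.57 · √(64/2) - 1.960
z_β = 0.57 · 5.657 - 1.960
z_β = 1.264

Power = Φ(z_β) = Φ(1.264) ≈ 0.897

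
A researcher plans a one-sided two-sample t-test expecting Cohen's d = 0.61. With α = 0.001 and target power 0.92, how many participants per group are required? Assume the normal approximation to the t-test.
n = 109 per group

Sample size formula (two-sample t-test, normal approximation):
n = 2 · ((z_α + z_β) / d)²

z_α = 3.090 (for α = 0.001, one-sided)
z_β = 1.405 (for power = 0.92)
d = 0.61

n = 2 · ((3.090 + 1.405) / 0.61)²
n = 2 · (7.369)²
n ≈ 108.60
Round up to the next whole number: n = 109 per group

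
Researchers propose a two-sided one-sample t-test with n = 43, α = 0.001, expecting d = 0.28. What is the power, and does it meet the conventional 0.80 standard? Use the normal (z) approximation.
Power ≈ 0.07; the study is underpowered (power < 0.80)

Power calculation (one-sample t-test, normal approximation):
z_β = d · √n - z_{α/2}
z_β = 0.28 · √43 - 3.291
z_β = 0.28 · 6.557 - 3.291
z_β = -1.454

Power = Φ(z_β) = Φ(-1.454) ≈ 0.073

Effect size d = 0.28 is small by Cohen's convention (0.2/0.5/0.8).

Threshold: power ≥ 0.80 is conventionally adequate.
Power ≈ 0.07 → the study is underpowered (power < 0.80).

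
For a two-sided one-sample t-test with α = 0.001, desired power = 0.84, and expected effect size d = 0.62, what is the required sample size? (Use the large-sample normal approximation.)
n = 48

Sample size formula (one-sample t-test, normal approximation):
n = ((z_{α/2} + z_β) / d)²

z_{α/2} = 3.291 (for α = 0.001, two-sided)
z_β = 0.994 (for power = 0.84)
d = 0.62

n = ((3.291 + 0.994) / 0.62)²
n = (6.911)²
n ≈ 47.76
Round up to the next whole number: n = 48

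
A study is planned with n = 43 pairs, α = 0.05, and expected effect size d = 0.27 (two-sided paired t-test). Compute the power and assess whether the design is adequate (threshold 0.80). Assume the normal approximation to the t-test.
Power ≈ 0.42; the study is underpowered (power < 0.80)

Power calculation (paired t-test, normal approximation):
z_β = d · √n - z_{α/2}
z_β = 0.27 · √43 - 1.960
z_β = 0.27 · 6.557 - 1.960
z_β = -0.189

Power = Φ(z_β) = Φ(-0.189) ≈ 0.425

Effect size d = 0.27 is small by Cohen's convention (0.2/0.5/0.8).

Threshold: power ≥ 0.80 is conventionally adequate.
Power ≈ 0.42 → the study is underpowered (power < 0.80).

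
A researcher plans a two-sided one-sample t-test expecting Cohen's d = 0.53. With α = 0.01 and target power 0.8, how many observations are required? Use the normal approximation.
n = 42

Sample size formula (one-sample t-test, normal approximation):
n = ((z_{α/2} + z_β) / d)²

z_{α/2} = 2.576 (for α = 0.01, two-sided)
z_β = 0.842 (for power = 0.8)
d = 0.53

n = ((2.576 + 0.842) / 0.53)²
n = (6.449)²
n ≈ 41.59
Round up to the next whole number: n = 42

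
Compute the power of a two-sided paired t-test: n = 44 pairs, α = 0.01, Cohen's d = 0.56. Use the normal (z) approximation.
Power ≈ 0.87

Power calculation (paired t-test, normal approximation):
z_β = d · √n - z_{α/2}
z_β = 0.56 · √44 - 2.576
z_β = 0.56 · 6.633 - 2.576
z_β = 1.139

Power = Φ(z_β) = Φ(1.139) ≈ 0.873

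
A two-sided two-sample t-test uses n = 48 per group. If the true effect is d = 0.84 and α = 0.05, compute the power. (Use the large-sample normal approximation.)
Power ≈ 0.98

Power calculation (two-sample t-test, normal approximation):
z_β = d · √(n/2) - z_{α/2}
z_β = 0.84 · √(48/2) - 1.960
z_β = 0.84 · 4.899 - 1.960
z_β = 2.155

Power = Φ(z_β) = Φ(2.155) ≈ 0.984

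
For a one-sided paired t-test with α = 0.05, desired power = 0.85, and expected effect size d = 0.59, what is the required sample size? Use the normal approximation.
n = 21 pairs

Sample size formula (paired t-test, normal approximation):
n = ((z_α + z_β) / d)²

z_α = 1.645 (for α = 0.05, one-sided)
z_β = 1.036 (for power = 0.85)
d = 0.59

n = ((1.645 + 1.036) / 0.59)²
n = (4.544)²
n ≈ 20.65
Round up to the next whole number: n = 21 pairs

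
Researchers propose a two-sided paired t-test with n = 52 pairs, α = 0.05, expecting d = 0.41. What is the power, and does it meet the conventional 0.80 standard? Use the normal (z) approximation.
Power ≈ 0.84; the study is adequately powered (power ≥ 0.80)

Power calculation (paired t-test, normal approximation):
z_β = d · √n - z_{α/2}
z_β = 0.41 · √52 - 1.960
z_β = 0.41 · 7.211 - 1.960
z_β = 0.997

Power = Φ(z_β) = Φ(0.997) ≈ 0.841

Effect size d = 0.41 is small by Cohen's convention (0.2/0.5/0.8).

Threshold: power ≥ 0.80 is conventionally adequate.
Power ≈ 0.84 → the study is adequately powered (power ≥ 0.80).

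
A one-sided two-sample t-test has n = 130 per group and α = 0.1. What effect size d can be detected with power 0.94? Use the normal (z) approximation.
d ≈ 0.35

Minimum detectable effect (two-sample t-test, normal approximation):
d = (z_α + z_β) / √(n/2)
d = (1.282 + 1.555) / √(130/2)
d = 2.836 / 8.062
d ≈ 0.35

By Cohen's convention (0.2 small / 0.5 medium / 0.8 large): small effect.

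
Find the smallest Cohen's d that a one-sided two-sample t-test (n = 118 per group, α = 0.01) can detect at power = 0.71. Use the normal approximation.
d ≈ 0.37

Minimum detectable effect (two-sample t-test, normal approximation):
d = (z_α + z_β) / √(n/2)
d = (2.326 + 0.553) / √(118/2)
d = 2.880 / 7.681
d ≈ 0.37

By Cohen's convention (0.2 small / 0.5 medium / 0.8 large): small effect.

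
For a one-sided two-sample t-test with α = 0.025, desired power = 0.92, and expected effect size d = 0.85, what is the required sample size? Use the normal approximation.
n = 32 per group

Sample size formula (two-sample t-test, normal approximation):
n = 2 · ((z_α + z_β) / d)²

z_α = 1.960 (for α = 0.025, one-sided)
z_β = 1.405 (for power = 0.92)
d = 0.85

n = 2 · ((1.960 + 1.405) / 0.85)²
n = 2 · (3.959)²
n ≈ 31.35
Round up to the next whole number: n = 32 per group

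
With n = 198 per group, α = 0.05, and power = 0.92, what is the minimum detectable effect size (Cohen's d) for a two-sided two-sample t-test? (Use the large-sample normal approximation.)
d ≈ 0.34

Minimum detectable effect (two-sample t-test, normal approximation):
d = (z_{α/2} + z_β) / √(n/2)
d = (1.960 + 1.405) / √(198/2)
d = 3.365 / 9.950
d ≈ 0.34

By Cohen's convention (0.2 small / 0.5 medium / 0.8 large): small effect.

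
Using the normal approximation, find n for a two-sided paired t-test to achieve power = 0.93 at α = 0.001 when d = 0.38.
n = 158 pairs

Sample size formula (paired t-test, normal approximation):
n = ((z_{α/2} + z_β) / d)²

z_{α/2} = 3.291 (for α = 0.001, two-sided)
z_β = 1.476 (for power = 0.93)
d = 0.38

n = ((3.291 + 1.476) / 0.38)²
n = (12.545)²
n ≈ 157.38
Round up to the next whole number: n = 158 pairs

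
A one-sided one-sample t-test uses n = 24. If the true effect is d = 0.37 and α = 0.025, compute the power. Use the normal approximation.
Power ≈ 0.44

Power calculation (one-sample t-test, normal approximation):
z_β = d · √n - z_α
z_β = 0.37 · √24 - 1.960
z_β = 0.37 · 4.899 - 1.960
z_β = -0.147

Power = Φ(z_β) = Φ(-0.147) ≈ 0.441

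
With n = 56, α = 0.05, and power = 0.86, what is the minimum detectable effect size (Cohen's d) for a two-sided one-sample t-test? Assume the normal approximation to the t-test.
d ≈ 0.41

Minimum detectable effect (one-sample t-test, normal approximation):
d = (z_{α/2} + z_β) / √n
d = (1.960 + 1.080) / √56
d = 3.040 / 7.483
d ≈ 0.41

By Cohen's convention (0.2 small / 0.5 medium / 0.8 large): small effect.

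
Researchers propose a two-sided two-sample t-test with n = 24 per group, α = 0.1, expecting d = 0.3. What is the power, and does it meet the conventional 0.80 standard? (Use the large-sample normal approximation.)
Power ≈ 0.27; the study is underpowered (power < 0.80)

Power calculation (two-sample t-test, normal approximation):
z_β = d · √(n/2) - z_{α/2}
z_β = 0.3 · √(24/2) - 1.645
z_β = 0.3 · 3.464 - 1.645
z_β = -0.606

Power = Φ(z_β) = Φ(-0.606) ≈ 0.272

Effect size d = 0.3 is small by Cohen's convention (0.2/0.5/0.8).

Threshold: power ≥ 0.80 is conventionally adequate.
Power ≈ 0.27 → the study is underpowered (power < 0.80).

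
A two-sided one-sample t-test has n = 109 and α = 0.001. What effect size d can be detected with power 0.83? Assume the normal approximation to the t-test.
d ≈ 0.41

Minimum detectable effect (one-sample t-test, normal approximation):
d = (z_{α/2} + z_β) / √n
d = (3.291 + 0.954) / √109
d = 4.245 / 10.440
d ≈ 0.41

By Cohen's convention (0.2 small / 0.5 medium / 0.8 large): small effect.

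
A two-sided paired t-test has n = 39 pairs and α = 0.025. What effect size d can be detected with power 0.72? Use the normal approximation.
d ≈ 0.45

Minimum detectable effect (paired t-test, normal approximation):
d = (z_{α/2} + z_β) / √n
d = (2.241 + 0.583) / √39
d = 2.824 / 6.245
d ≈ 0.45

By Cohen's convention (0.2 small / 0.5 medium / 0.8 large): small effect.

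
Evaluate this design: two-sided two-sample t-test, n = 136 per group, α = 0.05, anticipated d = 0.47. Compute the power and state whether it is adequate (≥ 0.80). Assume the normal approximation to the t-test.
Power ≈ 0.97; the study is adequately powered (power ≥ 0.80)

Power calculation (two-sample t-test, normal approximation):
z_β = d · √(n/2) - z_{α/2}
z_β = 0.47 · √(136/2) - 1.960
z_β = 0.47 · 8.246 - 1.960
z_β = 1.916

Power = Φ(z_β) = Φ(1.916) ≈ 0.972

Effect size d = 0.47 is small by Cohen's convention (0.2/0.5/0.8).

Threshold: power ≥ 0.80 is conventionally adequate.
Power ≈ 0.97 → the study is adequately powered (power ≥ 0.80).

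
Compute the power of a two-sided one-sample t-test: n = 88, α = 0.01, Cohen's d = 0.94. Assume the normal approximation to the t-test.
Power ≈ 1.00

Power calculation (one-sample t-test, normal approximation):
z_β = d · √n - z_{α/2}
z_β = 0.94 · √88 - 2.576
z_β = 0.94 · 9.381 - 2.576
z_β = 6.242

Power = Φ(z_β) = Φ(6.242) ≈ 1.000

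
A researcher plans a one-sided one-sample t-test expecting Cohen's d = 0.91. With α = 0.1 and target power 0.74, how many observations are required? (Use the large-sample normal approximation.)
n = 5

Sample size formula (one-sample t-test, normal approximation):
n = ((z_α + z_β) / d)²

z_α = 1.282 (for α = 0.1, one-sided)
z_β = 0.643 (for power = 0.74)
d = 0.91

n = ((1.282 + 0.643) / 0.91)²
n = (2.115)²
n ≈ 4.47
Round up to the next whole number: n = 5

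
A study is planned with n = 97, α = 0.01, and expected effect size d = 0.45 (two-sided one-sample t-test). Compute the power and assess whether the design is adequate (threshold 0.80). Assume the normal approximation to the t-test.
Power ≈ 0.97; the study is adequately powered (power ≥ 0.80)

Power calculation (one-sample t-test, normal approximation):
z_β = d · √n - z_{α/2}
z_β = 0.45 · √97 - 2.576
z_β = 0.45 · 9.849 - 2.576
z_β = 1.856

Power = Φ(z_β) = Φ(1.856) ≈ 0.968

Effect size d = 0.45 is small by Cohen's convention (0.2/0.5/0.8).

Threshold: power ≥ 0.80 is conventionally adequate.
Power ≈ 0.97 → the study is adequately powered (power ≥ 0.80).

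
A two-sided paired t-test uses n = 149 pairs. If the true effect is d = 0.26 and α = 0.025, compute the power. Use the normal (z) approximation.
Power ≈ 0.82

Power calculation (paired t-test, normal approximation):
z_β = d · √n - z_{α/2}
z_β = 0.26 · √149 - 2.241
z_β = 0.26 · 12.207 - 2.241
z_β = 0.932

Power = Φ(z_β) = Φ(0.932) ≈ 0.824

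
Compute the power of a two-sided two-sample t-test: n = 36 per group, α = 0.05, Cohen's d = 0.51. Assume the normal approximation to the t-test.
Power ≈ 0.58

Power calculation (two-sample t-test, normal approximation):
z_β = d · √(n/2) - z_{α/2}
z_β = 0.51 · √(36/2) - 1.960
z_β = 0.51 · 4.243 - 1.960
z_β = 0.204

Power = Φ(z_β) = Φ(0.204) ≈ 0.581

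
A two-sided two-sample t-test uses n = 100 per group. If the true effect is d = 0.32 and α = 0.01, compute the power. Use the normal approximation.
Power ≈ 0.38

Power calculation (two-sample t-test, normal approximation):
z_β = d · √(n/2) - z_{α/2}
z_β = 0.32 · √(100/2) - 2.576
z_β = 0.32 · 7.071 - 2.576
z_β = -0.313

Power = Φ(z_β) = Φ(-0.313) ≈ 0.377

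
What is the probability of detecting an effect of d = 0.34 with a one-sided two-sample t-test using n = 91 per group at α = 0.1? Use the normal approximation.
Power ≈ 0.84

Power calculation (two-sample t-test, normal approximation):
z_β = d · √(n/2) - z_α
z_β = 0.34 · √(91/2) - 1.282
z_β = 0.34 · 6.745 - 1.282
z_β = 1.012

Power = Φ(z_β) = Φ(1.012) ≈ 0.844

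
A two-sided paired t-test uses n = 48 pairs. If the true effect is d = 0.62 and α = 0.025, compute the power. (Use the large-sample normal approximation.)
Power ≈ 0.98

Power calculation (paired t-test, normal approximation):
z_β = d · √n - z_{α/2}
z_β = 0.62 · √48 - 2.241
z_β = 0.62 · 6.928 - 2.241
z_β = 2.054

Power = Φ(z_β) = Φ(2.054) ≈ 0.980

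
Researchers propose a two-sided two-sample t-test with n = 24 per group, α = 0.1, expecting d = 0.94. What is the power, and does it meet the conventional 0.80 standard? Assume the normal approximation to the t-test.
Power ≈ 0.95; the study is adequately powered (power ≥ 0.80)

Power calculation (two-sample t-test, normal approximation):
z_β = d · √(n/2) - z_{α/2}
z_β = 0.94 · √(24/2) - 1.645
z_β = 0.94 · 3.464 - 1.645
z_β = 1.611

Power = Φ(z_β) = Φ(1.611) ≈ 0.946

Effect size d = 0.94 is large by Cohen's convention (0.2/0.5/0.8).

Threshold: power ≥ 0.80 is conventionally adequate.
Power ≈ 0.95 → the study is adequately powered (power ≥ 0.80).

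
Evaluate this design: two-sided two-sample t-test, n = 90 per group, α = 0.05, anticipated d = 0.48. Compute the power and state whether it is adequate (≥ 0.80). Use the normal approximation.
Power ≈ 0.90; the study is adequately powered (power ≥ 0.80)

Power calculation (two-sample t-test, normal approximation):
z_β = d · √(n/2) - z_{α/2}
z_β = 0.48 · √(90/2) - 1.960
z_β = 0.48 · 6.708 - 1.960
z_β = 1.260

Power = Φ(z_β) = Φ(1.260) ≈ 0.896

Effect size d = 0.48 is small by Cohen's convention (0.2/0.5/0.8).

Threshold: power ≥ 0.80 is conventionally adequate.
Power ≈ 0.90 → the study is adequately powered (power ≥ 0.80).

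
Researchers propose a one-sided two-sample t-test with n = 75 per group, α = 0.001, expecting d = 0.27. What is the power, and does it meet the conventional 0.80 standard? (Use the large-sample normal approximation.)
Power ≈ 0.08; the study is underpowered (power < 0.80)

Power calculation (two-sample t-test, normal approximation):
z_β = d · √(n/2) - z_α
z_β = 0.27 · √(75/2) - 3.090
z_β = 0.27 · 6.124 - 3.090
z_β = -1.437

Power = Φ(z_β) = Φ(-1.437) ≈ 0.075

Effect size d = 0.27 is small by Cohen's convention (0.2/0.5/0.8).

Threshold: power ≥ 0.80 is conventionally adequate.
Power ≈ 0.08 → the study is underpowered (power < 0.80).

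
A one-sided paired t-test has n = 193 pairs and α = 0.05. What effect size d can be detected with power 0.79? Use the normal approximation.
d ≈ 0.18

Minimum detectable effect (paired t-test, normal approximation):
d = (z_α + z_β) / √n
d = (1.645 + 0.806) / √193
d = 2.451 / 13.892
d ≈ 0.18

By Cohen's convention (0.2 small / 0.5 medium / 0.8 large): very small effect.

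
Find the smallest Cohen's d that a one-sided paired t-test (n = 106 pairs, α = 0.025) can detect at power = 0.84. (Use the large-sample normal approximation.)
d ≈ 0.29

Minimum detectable effect (paired t-test, normal approximation):
d = (z_α + z_β) / √n
d = (1.960 + 0.994) / √106
d = 2.954 / 10.296
d ≈ 0.29

By Cohen's convention (0.2 small / 0.5 medium / 0.8 large): small effect.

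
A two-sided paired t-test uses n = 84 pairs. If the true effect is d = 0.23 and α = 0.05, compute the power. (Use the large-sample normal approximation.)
Power ≈ 0.56

Power calculation (paired t-test, normal approximation):
z_β = d · √n - z_{α/2}
z_β = 0.23 · √84 - 1.960
z_β = 0.23 · 9.165 - 1.960
z_β = 0.148

Power = Φ(z_β) = Φ(0.148) ≈ 0.559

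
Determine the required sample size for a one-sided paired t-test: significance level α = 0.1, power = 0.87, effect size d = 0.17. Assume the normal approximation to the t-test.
n = 201 pairs

Sample size formula (paired t-test, normal approximation):
n = ((z_α + z_β) / d)²

z_α = 1.282 (for α = 0.1, one-sided)
z_β = 1.126 (for power = 0.87)
d = 0.17

n = ((1.282 + 1.126) / 0.17)²
n = (14.165)²
n ≈ 200.65
Round up to the next whole number: n = 201 pairs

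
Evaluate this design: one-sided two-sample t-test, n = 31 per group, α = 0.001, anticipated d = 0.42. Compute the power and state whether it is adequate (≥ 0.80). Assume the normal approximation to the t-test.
Power ≈ 0.08; the study is underpowered (power < 0.80)

Power calculation (two-sample t-test, normal approximation):
z_β = d · √(n/2) - z_α
z_β = 0.42 · √(31/2) - 3.090
z_β = 0.42 · 3.937 - 3.090
z_β = -1.437

Power = Φ(z_β) = Φ(-1.437) ≈ 0.075

Effect size d = 0.42 is small by Cohen's convention (0.2/0.5/0.8).

Threshold: power ≥ 0.80 is conventionally adequate.
Power ≈ 0.08 → the study is underpowered (power < 0.80).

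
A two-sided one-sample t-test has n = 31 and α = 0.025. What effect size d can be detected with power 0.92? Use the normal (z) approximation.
d ≈ 0.65

Minimum detectable effect (one-sample t-test, normal approximation):
d = (z_{α/2} + z_β) / √n
d = (2.241 + 1.405) / √31
d = 3.646 / 5.568
d ≈ 0.65

By Cohen's convention (0.2 small / 0.5 medium / 0.8 large): medium effect.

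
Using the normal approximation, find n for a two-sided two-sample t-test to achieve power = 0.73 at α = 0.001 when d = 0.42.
n = 173 per group

Sample size formula (two-sample t-test, normal approximation):
n = 2 · ((z_{α/2} + z_β) / d)²

z_{α/2} = 3.291 (for α = 0.001, two-sided)
z_β = 0.613 (for power = 0.73)
d = 0.42

n = 2 · ((3.291 + 0.613) / 0.42)²
n = 2 · (9.295)²
n ≈ 172.79
Round up to the next whole number: n = 173 per group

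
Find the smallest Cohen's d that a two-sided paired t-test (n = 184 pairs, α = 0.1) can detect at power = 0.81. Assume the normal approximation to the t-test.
d ≈ 0.19

Minimum detectable effect (paired t-test, normal approximation):
d = (z_{α/2} + z_β) / √n
d = (1.645 + 0.878) / √184
d = 2.523 / 13.565
d ≈ 0.19

By Cohen's convention (0.2 small / 0.5 medium / 0.8 large): very small effect.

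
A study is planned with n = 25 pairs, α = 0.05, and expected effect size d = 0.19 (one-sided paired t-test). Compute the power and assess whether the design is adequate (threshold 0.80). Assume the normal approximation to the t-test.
Power ≈ 0.24; the study is underpowered (power < 0.80)

Power calculation (paired t-test, normal approximation):
z_β = d · √n - z_α
z_β = 0.19 · √25 - 1.645
z_β = 0.19 · 5.000 - 1.645
z_β = -0.695

Power = Φ(z_β) = Φ(-0.695) ≈ 0.244

Effect size d = 0.19 is very small by Cohen's convention (0.2/0.5/0.8).

Threshold: power ≥ 0.80 is conventionally adequate.
Power ≈ 0.24 → the study is underpowered (power < 0.80).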